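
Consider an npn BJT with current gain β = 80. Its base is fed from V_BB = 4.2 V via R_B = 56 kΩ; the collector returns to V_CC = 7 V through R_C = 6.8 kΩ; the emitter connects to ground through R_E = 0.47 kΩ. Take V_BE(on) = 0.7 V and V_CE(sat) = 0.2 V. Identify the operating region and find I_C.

saturation; I_C ≈ 0.93 mA

Assume active: I_B = (4.2 − 0.7)/(56 + 81×0.47) = 0.0372 mA, I_C = β·I_B = 2.98 mA.
Then V_CE = 7 − 2.98×6.8 − 3.01×0.47 = -14.7 V < 0.2 V — the active assumption fails.
Re-solve with V_CE = 0.2 V. KCL at the emitter: V_E/R_E = (V_BB−0.7−V_E)/R_B + (V_CC−0.2−V_E)/R_C, giving V_E = 0.463 V.
I_C = (V_CC − 0.2 − V_E)/R_C = (6.8 − 0.463)/6.8 = 0.932 mA.
Check: I_B = (3.5 − 0.463)/56 = 0.0542 mA, and β·I_B = 4.34 mA > I_C, confirming saturation.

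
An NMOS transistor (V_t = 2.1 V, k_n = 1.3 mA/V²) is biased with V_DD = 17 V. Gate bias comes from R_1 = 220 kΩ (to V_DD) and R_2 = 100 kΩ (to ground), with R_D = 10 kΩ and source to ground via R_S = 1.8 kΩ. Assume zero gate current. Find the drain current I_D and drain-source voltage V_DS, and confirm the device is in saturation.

I_D ≈ 1.1 mA, V_DS ≈ 4.4 V

V_G = V_DD·R_2/(R_1+R_2) = 17×100/320 = 5.31 V.
Assume saturation: I_D = (k_n/2)(V_GS − V_t)² with V_GS = V_G − I_D·R_S = 5.31 − 1.8·I_D.
Substituting gives 2.11·I_D² − 8.52·I_D + 6.71 = 0, with roots I_D = 1.07 or 2.97 mA.
The root I_D = 2.97 mA gives V_GS = -0.0386 V ≤ V_t, so take I_D = 1.07 mA.
Then V_GS = 3.38 V and V_DS = V_DD − I_D(R_D+R_S) = 17 − 1.07×11.8 = 4.36 V.
Saturation requires V_DS ≥ V_GS − V_t = 1.28 V; 4.36 ≥ 1.28 ✓.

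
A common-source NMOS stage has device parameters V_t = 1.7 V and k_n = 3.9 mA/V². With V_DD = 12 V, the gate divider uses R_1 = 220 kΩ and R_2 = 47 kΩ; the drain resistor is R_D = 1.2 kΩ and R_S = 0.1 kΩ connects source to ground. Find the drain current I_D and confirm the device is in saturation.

I_D ≈ 0.29 mA

V_G = V_DD·R_2/(R_1+R_2) = 12×47/267 = 2.11 V.
Assume saturation: I_D = (k_n/2)(V_GS − V_t)² with V_GS = V_G − I_D·R_S = 2.11 − 0.1·I_D.
Substituting gives 0.0195·I_D² − 1.16·I_D + 0.332 = 0, with roots I_D = 0.287 or 59.2 mA.
The root I_D = 59.2 mA gives V_GS = -3.81 V ≤ V_t, so take I_D = 0.287 mA.
Then V_GS = 2.08 V and V_DS = V_DD − I_D(R_D+R_S) = 12 − 0.287×1.3 = 11.6 V.
Saturation requires V_DS ≥ V_GS − V_t = 0.384 V; 11.6 ≥ 0.384 ✓.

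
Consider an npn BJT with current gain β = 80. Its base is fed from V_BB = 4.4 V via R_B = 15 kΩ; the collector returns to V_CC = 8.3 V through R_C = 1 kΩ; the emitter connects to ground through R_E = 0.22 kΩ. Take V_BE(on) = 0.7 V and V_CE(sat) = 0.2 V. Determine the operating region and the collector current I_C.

saturation; I_C ≈ 6.6 mA

Assume active: I_B = (4.4 − 0.7)/(15 + 81×0.22) = 0.113 mA, I_C = β·I_B = 9.02 mA.
Then V_CE = 8.3 − 9.02×1 − 9.13×0.22 = -2.73 V < 0.2 V — the active assumption fails.
Re-solve with V_CE = 0.2 V. KCL at the emitter: V_E/R_E = (V_BB−0.7−V_E)/R_B + (V_CC−0.2−V_E)/R_C, giving V_E = 1.49 V.
I_C = (V_CC − 0.2 − V_E)/R_C = (8.1 − 1.49)/1 = 6.61 mA.
Check: I_B = (3.7 − 1.49)/15 = 0.148 mA, and β·I_B = 11.8 mA > I_C, confirming saturation.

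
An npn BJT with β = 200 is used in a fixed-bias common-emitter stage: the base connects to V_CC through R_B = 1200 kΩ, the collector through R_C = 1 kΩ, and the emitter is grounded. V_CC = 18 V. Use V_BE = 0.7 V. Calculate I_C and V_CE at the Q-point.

Base loop: V_CC = I_B·R_B + V_BE, so I_B = (18 − 0.7)/1200 kΩ = 0.0144 mA.
In the active region I_C = β·I_B = 200 × 0.0144 = 2.88 mA.
Collector loop: V_CE = V_CC − I_C·R_C = 18 − 2.88×1 = 15.1 V.
Since V_CE = 15.1 V > V_CE(sat) ≈ 0.2 V, the transistor is in the active region as assumed.

I_C ≈ 2.9 mA, V_CE ≈ 15 V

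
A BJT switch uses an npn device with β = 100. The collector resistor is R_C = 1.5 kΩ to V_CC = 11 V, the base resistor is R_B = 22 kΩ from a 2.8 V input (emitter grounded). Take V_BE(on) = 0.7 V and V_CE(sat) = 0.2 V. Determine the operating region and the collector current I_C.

saturation; I_C ≈ 7.2 mA

Assume active: I_B = (2.8 − 0.7)/22 = 0.0955 mA, giving I_C = β·I_B = 9.55 mA.
But then V_CE = 11 − 9.55×1.5 = -3.32 V < V_CE(sat) = 0.2 V — impossible in the active region.
So the transistor is saturated. With V_CE = 0.2 V, I_C = (V_CC − 0.2)/R_C = 10.8/1.5 = 7.2 mA.
Check: β·I_B = 9.55 mA > I_C = 7.2 mA, confirming saturation.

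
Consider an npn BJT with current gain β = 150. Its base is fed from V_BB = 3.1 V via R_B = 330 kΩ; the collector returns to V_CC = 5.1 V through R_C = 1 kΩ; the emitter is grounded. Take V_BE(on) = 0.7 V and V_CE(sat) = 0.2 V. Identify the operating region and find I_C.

active; I_C ≈ 1.1 mA

Assume active. Base-emitter loop: I_B = (V_BB − V_BE)/R_B = (3.1 − 0.7)/330 = 0.00727 mA.
I_C = β·I_B = 150×0.00727 = 1.09 mA.
V_CE = V_CC − I_C·R_C = 5.1 − 1.09×1 = 4.01 V > V_CE(sat), so the active-region assumption holds.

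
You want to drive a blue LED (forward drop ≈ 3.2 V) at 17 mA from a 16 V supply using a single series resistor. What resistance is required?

R ≈ 0.75 kΩ

The resistor drops V_S − V_D = 16 − 3.2 = 12.8 V at 17 mA.
R = 12.8 V / 17 mA = 0.753 kΩ.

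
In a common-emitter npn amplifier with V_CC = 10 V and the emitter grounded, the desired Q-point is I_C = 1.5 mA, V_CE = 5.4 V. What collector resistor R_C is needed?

Collector loop: V_CC = I_C·R_C + V_CE.
R_C = (V_CC − V_CE)/I_C = (10 − 5.4)/1.5 = 3.07 kΩ.

R_C ≈ 3.1 kΩ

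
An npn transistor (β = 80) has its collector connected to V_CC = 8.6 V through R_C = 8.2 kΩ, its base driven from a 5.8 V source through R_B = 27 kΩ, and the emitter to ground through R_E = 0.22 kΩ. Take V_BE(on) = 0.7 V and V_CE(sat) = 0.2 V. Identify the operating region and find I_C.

saturation; I_C ≈ 0.99 mA

Assume active: I_B = (5.8 − 0.7)/(27 + 81×0.22) = 0.114 mA, I_C = β·I_B = 9.1 mA.
Then V_CE = 8.6 − 9.1×8.2 − 9.22×0.22 = -68.1 V < 0.2 V — the active assumption fails.
Re-solve with V_CE = 0.2 V. KCL at the emitter: V_E/R_E = (V_BB−0.7−V_E)/R_B + (V_CC−0.2−V_E)/R_C, giving V_E = 0.258 V.
I_C = (V_CC − 0.2 − V_E)/R_C = (8.4 − 0.258)/8.2 = 0.993 mA.
Check: I_B = (5.1 − 0.258)/27 = 0.179 mA, and β·I_B = 14.3 mA > I_C, confirming saturation.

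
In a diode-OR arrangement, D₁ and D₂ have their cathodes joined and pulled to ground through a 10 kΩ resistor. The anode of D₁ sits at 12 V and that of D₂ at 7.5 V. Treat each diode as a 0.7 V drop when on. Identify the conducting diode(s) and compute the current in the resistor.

Only D₁ conducts; I_R ≈ 1.1 mA

Assume both conduct. Then node N would need to be at both 12−0.7 = 11.3 V and 7.5−0.7 = 6.8 V, which is impossible.
Assume only D₁ conducts: V_N = 12 − 0.7 = 11.3 V, so I_R = 11.3/10 = 1.13 mA.
Check D₂: its anode-to-cathode voltage is 7.5 − 11.3 = -3.8 V < 0.7 V, so it is off. The assumption is consistent.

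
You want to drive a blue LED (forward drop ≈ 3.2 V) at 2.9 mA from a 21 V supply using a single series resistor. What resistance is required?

R ≈ 6.1 kΩ

The resistor drops V_S − V_D = 21 − 3.2 = 17.8 V at 2.9 mA.
R = 17.8 V / 2.9 mA = 6.14 kΩ.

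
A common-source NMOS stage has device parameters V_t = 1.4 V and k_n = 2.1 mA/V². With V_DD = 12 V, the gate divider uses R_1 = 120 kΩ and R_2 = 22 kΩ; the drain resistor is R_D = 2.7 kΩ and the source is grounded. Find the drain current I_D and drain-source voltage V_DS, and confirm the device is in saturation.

I_D ≈ 0.22 mA, V_DS ≈ 11 V

V_G = V_DD·R_2/(R_1+R_2) = 12×22/142 = 1.86 V. With the source grounded, V_GS = V_G = 1.86 V.
Assume saturation: I_D = (k_n/2)(V_GS − V_t)² = (2.1/2)×(1.86 − 1.4)² = 1.05×0.459² = 0.221 mA.
V_DS = V_DD − I_D·R_D = 12 − 0.221×2.7 = 11.4 V.
Saturation requires V_DS ≥ V_GS − V_t = 0.459 V; 11.4 ≥ 0.459 ✓.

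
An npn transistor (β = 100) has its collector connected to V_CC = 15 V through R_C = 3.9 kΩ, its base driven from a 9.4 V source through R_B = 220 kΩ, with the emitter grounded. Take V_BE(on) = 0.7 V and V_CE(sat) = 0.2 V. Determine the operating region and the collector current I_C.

saturation; I_C ≈ 3.8 mA

Assume active: I_B = (9.4 − 0.7)/220 = 0.0395 mA, giving I_C = β·I_B = 3.95 mA.
But then V_CE = 15 − 3.95×3.9 = -0.423 V < V_CE(sat) = 0.2 V — impossible in the active region.
So the transistor is saturated. With V_CE = 0.2 V, I_C = (V_CC − 0.2)/R_C = 14.8/3.9 = 3.79 mA.
Check: β·I_B = 3.95 mA > I_C = 3.79 mA, confirming saturation.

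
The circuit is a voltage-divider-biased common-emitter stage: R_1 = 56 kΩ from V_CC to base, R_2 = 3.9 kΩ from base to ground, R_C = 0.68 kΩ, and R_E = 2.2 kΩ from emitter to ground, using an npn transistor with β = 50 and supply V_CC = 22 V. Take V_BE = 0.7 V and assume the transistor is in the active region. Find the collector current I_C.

Thevenize the base divider: V_Th = V_CC·R_2/(R_1+R_2) = 22×3.9/59.9 = 1.43 V, R_Th = R_1‖R_2 = 3.65 kΩ.
Base-emitter loop: V_Th = I_B·R_Th + V_BE + (β+1)I_B·R_E, so I_B = (1.43 − 0.7) / (3.65 + 51×2.2) = 0.00632 mA.
I_C = β·I_B = 50×0.00632 = 0.316 mA, and I_E = (β+1)I_B = 0.322 mA.
V_CE = V_CC − I_C·R_C − I_E·R_E = 22 − 0.316×0.68 − 0.322×2.2 = 21.1 V.
V_CE = 21.1 V > 0.2 V confirms active-region operation.

I_C ≈ 0.32 mA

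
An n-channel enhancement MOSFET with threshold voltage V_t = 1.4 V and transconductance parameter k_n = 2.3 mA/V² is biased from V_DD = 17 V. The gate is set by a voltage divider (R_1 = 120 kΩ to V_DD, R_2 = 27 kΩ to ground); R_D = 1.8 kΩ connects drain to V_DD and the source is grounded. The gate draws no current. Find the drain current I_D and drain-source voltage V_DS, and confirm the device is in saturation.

V_G = V_DD·R_2/(R_1+R_2) = 17×27/147 = 3.12 V. With the source grounded, V_GS = V_G = 3.12 V.
Assume saturation: I_D = (k_n/2)(V_GS − V_t)² = (2.3/2)×(3.12 − 1.4)² = 1.15×1.72² = 3.41 mA.
V_DS = V_DD − I_D·R_D = 17 − 3.41×1.8 = 10.9 V.
Saturation requires V_DS ≥ V_GS − V_t = 1.72 V; 10.9 ≥ 1.72 ✓.

I_D ≈ 3.4 mA, V_DS ≈ 11 V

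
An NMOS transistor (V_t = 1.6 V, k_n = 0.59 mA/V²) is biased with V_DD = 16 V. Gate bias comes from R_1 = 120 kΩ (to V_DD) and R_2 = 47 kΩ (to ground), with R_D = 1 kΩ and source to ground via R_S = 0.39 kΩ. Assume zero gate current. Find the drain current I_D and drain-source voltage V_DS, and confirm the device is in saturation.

I_D ≈ 1.6 mA, V_DS ≈ 14 V

V_G = V_DD·R_2/(R_1+R_2) = 16×47/167 = 4.5 V.
Assume saturation: I_D = (k_n/2)(V_GS − V_t)² with V_GS = V_G − I_D·R_S = 4.5 − 0.39·I_D.
Substituting gives 0.0449·I_D² − 1.67·I_D + 2.49 = 0, with roots I_D = 1.56 or 35.6 mA.
The root I_D = 35.6 mA gives V_GS = -9.39 V ≤ V_t, so take I_D = 1.56 mA.
Then V_GS = 3.9 V and V_DS = V_DD − I_D(R_D+R_S) = 16 − 1.56×1.39 = 13.8 V.
Saturation requires V_DS ≥ V_GS − V_t = 2.3 V; 13.8 ≥ 2.3 ✓.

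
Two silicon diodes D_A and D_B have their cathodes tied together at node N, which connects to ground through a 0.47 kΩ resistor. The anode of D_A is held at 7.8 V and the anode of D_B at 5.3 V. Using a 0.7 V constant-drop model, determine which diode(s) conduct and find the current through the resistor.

Only D_A conducts; I_R ≈ 15 mA

Assume both conduct. Then node N would need to be at both 7.8−0.7 = 7.1 V and 5.3−0.7 = 4.6 V, which is impossible.
Assume only D_A conducts: V_N = 7.8 − 0.7 = 7.1 V, so I_R = 7.1/0.47 = 15.1 mA.
Check D_B: its anode-to-cathode voltage is 5.3 − 7.1 = -1.8 V < 0.7 V, so it is off. The assumption is consistent.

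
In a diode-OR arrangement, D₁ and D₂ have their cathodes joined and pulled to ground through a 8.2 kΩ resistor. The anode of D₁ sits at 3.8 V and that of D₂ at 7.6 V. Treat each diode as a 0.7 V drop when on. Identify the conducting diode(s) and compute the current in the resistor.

Only D₂ conducts; I_R ≈ 0.84 mA

Assume both conduct. Then node N would need to be at both 3.8−0.7 = 3.1 V and 7.6−0.7 = 6.9 V, which is impossible.
Assume only D₂ conducts: V_N = 7.6 − 0.7 = 6.9 V, so I_R = 6.9/8.2 = 0.841 mA.
Check D₁: its anode-to-cathode voltage is 3.8 − 6.9 = -3.1 V < 0.7 V, so it is off. The assumption is consistent.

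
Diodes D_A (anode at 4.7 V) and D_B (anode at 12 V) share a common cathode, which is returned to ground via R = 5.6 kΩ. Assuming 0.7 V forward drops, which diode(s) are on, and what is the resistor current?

Assume both conduct. Then node N would need to be at both 4.7−0.7 = 4 V and 12−0.7 = 11.3 V, which is impossible.
Assume only D_B conducts: V_N = 12 − 0.7 = 11.3 V, so I_R = 11.3/5.6 = 2.02 mA.
Check D_A: its anode-to-cathode voltage is 4.7 − 11.3 = -6.6 V < 0.7 V, so it is off. The assumption is consistent.

Only D_B conducts; I_R ≈ 2 mA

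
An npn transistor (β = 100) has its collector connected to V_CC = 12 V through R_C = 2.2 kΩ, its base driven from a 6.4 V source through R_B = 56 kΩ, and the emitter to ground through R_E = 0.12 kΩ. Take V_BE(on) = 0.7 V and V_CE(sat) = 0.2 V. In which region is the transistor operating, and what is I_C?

Assume active: I_B = (6.4 − 0.7)/(56 + 101×0.12) = 0.0837 mA, I_C = β·I_B = 8.37 mA.
Then V_CE = 12 − 8.37×2.2 − 8.45×0.12 = -7.42 V < 0.2 V — the active assumption fails.
Re-solve with V_CE = 0.2 V. KCL at the emitter: V_E/R_E = (V_BB−0.7−V_E)/R_B + (V_CC−0.2−V_E)/R_C, giving V_E = 0.621 V.
I_C = (V_CC − 0.2 − V_E)/R_C = (11.8 − 0.621)/2.2 = 5.08 mA.
Check: I_B = (5.7 − 0.621)/56 = 0.0907 mA, and β·I_B = 9.07 mA > I_C, confirming saturation.

saturation; I_C ≈ 5.1 mA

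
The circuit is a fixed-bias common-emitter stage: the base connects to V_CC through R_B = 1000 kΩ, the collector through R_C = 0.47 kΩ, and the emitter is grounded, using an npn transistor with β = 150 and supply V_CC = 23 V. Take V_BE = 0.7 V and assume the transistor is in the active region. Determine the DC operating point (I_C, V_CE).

I_C ≈ 3.3 mA, V_CE ≈ 21 V

Base loop: V_CC = I_B·R_B + V_BE, so I_B = (23 − 0.7)/1000 kΩ = 0.0223 mA.
In the active region I_C = β·I_B = 150 × 0.0223 = 3.35 mA.
Collector loop: V_CE = V_CC − I_C·R_C = 23 − 3.35×0.47 = 21.4 V.
Since V_CE = 21.4 V > V_CE(sat) ≈ 0.2 V, the transistor is in the active region as assumed.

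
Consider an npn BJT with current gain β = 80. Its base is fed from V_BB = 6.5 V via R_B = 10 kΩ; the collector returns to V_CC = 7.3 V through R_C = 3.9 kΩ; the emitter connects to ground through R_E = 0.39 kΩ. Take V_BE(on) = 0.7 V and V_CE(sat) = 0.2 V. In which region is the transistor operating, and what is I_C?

saturation; I_C ≈ 1.6 mA

Assume active: I_B = (6.5 − 0.7)/(10 + 81×0.39) = 0.139 mA, I_C = β·I_B = 11.2 mA.
Then V_CE = 7.3 − 11.2×3.9 − 11.3×0.39 = -40.6 V < 0.2 V — the active assumption fails.
Re-solve with V_CE = 0.2 V. KCL at the emitter: V_E/R_E = (V_BB−0.7−V_E)/R_B + (V_CC−0.2−V_E)/R_C, giving V_E = 0.822 V.
I_C = (V_CC − 0.2 − V_E)/R_C = (7.1 − 0.822)/3.9 = 1.61 mA.
Check: I_B = (5.8 − 0.822)/10 = 0.498 mA, and β·I_B = 39.8 mA > I_C, confirming saturation.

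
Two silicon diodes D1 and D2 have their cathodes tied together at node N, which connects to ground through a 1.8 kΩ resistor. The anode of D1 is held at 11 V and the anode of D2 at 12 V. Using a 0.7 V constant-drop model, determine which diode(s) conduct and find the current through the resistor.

Assume both conduct. Then node N would need to be at both 11−0.7 = 10.3 V and 12−0.7 = 11.3 V, which is impossible.
Assume only D2 conducts: V_N = 12 − 0.7 = 11.3 V, so I_R = 11.3/1.8 = 6.28 mA.
Check D1: its anode-to-cathode voltage is 11 − 11.3 = -0.3 V < 0.7 V, so it is off. The assumption is consistent.

Only D2 conducts; I_R ≈ 6.3 mA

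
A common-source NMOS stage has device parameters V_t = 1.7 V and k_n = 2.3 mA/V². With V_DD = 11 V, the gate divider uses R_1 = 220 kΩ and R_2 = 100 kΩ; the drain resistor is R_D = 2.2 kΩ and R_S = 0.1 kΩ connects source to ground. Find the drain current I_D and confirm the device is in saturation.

I_D ≈ 2.5 mA

V_G = V_DD·R_2/(R_1+R_2) = 11×100/320 = 3.44 V.
Assume saturation: I_D = (k_n/2)(V_GS − V_t)² with V_GS = V_G − I_D·R_S = 3.44 − 0.1·I_D.
Substituting gives 0.0115·I_D² − 1.4·I_D + 3.47 = 0, with roots I_D = 2.53 or 119 mA.
The root I_D = 119 mA gives V_GS = -8.48 V ≤ V_t, so take I_D = 2.53 mA.
Then V_GS = 3.18 V and V_DS = V_DD − I_D(R_D+R_S) = 11 − 2.53×2.3 = 5.17 V.
Saturation requires V_DS ≥ V_GS − V_t = 1.48 V; 5.17 ≥ 1.48 ✓.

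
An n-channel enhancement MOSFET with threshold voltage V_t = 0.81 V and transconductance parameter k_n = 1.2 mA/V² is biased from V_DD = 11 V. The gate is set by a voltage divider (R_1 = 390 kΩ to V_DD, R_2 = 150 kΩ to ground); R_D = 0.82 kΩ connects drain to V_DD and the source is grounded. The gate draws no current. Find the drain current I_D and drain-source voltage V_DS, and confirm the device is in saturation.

V_G = V_DD·R_2/(R_1+R_2) = 11×150/540 = 3.06 V. With the source grounded, V_GS = V_G = 3.06 V.
Assume saturation: I_D = (k_n/2)(V_GS − V_t)² = (1.2/2)×(3.06 − 0.81)² = 0.6×2.25² = 3.03 mA.
V_DS = V_DD − I_D·R_D = 11 − 3.03×0.82 = 8.52 V.
Saturation requires V_DS ≥ V_GS − V_t = 2.25 V; 8.52 ≥ 2.25 ✓.

I_D ≈ 3 mA, V_DS ≈ 8.5 V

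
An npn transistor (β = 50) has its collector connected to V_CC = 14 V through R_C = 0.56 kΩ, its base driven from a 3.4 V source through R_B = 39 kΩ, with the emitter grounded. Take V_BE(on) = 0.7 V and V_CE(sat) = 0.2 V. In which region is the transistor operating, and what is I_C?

Assume active. Base-emitter loop: I_B = (V_BB − V_BE)/R_B = (3.4 − 0.7)/39 = 0.0692 mA.
I_C = β·I_B = 50×0.0692 = 3.46 mA.
V_CE = V_CC − I_C·R_C = 14 − 3.46×0.56 = 12.1 V > V_CE(sat), so the active-region assumption holds.

active; I_C ≈ 3.5 mA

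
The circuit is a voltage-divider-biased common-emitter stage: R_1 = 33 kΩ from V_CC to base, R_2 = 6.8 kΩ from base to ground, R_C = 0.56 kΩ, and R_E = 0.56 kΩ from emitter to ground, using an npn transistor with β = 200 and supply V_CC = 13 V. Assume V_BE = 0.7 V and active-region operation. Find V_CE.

V_CE ≈ 10 V

Thevenize the base divider: V_Th = V_CC·R_2/(R_1+R_2) = 13×6.8/39.8 = 2.22 V, R_Th = R_1‖R_2 = 5.64 kΩ.
Base-emitter loop: V_Th = I_B·R_Th + V_BE + (β+1)I_B·R_E, so I_B = (2.22 − 0.7) / (5.64 + 201×0.56) = 0.0129 mA.
I_C = β·I_B = 200×0.0129 = 2.57 mA, and I_E = (β+1)I_B = 2.59 mA.
V_CE = V_CC − I_C·R_C − I_E·R_E = 13 − 2.57×0.56 − 2.59×0.56 = 10.1 V.
V_CE = 10.1 V > 0.2 V confirms active-region operation.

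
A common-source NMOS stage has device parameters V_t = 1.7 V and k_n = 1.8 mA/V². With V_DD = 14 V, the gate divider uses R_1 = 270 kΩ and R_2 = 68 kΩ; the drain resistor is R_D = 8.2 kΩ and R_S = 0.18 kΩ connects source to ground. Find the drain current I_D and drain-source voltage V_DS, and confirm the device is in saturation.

V_G = V_DD·R_2/(R_1+R_2) = 14×68/338 = 2.82 V.
Assume saturation: I_D = (k_n/2)(V_GS − V_t)² with V_GS = V_G − I_D·R_S = 2.82 − 0.18·I_D.
Substituting gives 0.0292·I_D² − 1.36·I_D + 1.12 = 0, with roots I_D = 0.839 or 45.9 mA.
The root I_D = 45.9 mA gives V_GS = -5.44 V ≤ V_t, so take I_D = 0.839 mA.
Then V_GS = 2.67 V and V_DS = V_DD − I_D(R_D+R_S) = 14 − 0.839×8.38 = 6.97 V.
Saturation requires V_DS ≥ V_GS − V_t = 0.966 V; 6.97 ≥ 0.966 ✓.

I_D ≈ 0.84 mA, V_DS ≈ 7 V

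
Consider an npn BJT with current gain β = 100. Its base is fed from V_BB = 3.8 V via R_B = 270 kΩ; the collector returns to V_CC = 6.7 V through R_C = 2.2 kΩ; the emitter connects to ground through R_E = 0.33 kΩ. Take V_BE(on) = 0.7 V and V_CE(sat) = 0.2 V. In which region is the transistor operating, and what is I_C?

active; I_C ≈ 1 mA

Assume active. Base-emitter loop: I_B = (V_BB − V_BE)/(R_B + (β+1)R_E) = (3.8 − 0.7)/(270 + 101×0.33) = 0.0102 mA.
I_C = β·I_B = 100×0.0102 = 1.02 mA.
V_CE = V_CC − I_C·R_C − I_E·R_E = 6.7 − 1.02×2.2 − 1.03×0.33 = 4.11 V > V_CE(sat), so the active-region assumption holds.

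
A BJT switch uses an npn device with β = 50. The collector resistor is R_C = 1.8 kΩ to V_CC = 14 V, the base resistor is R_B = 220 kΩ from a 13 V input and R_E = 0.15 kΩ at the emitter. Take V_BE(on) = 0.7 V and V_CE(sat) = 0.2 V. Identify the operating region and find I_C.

active; I_C ≈ 2.7 mA

Assume active. Base-emitter loop: I_B = (V_BB − V_BE)/(R_B + (β+1)R_E) = (13 − 0.7)/(220 + 51×0.15) = 0.054 mA.
I_C = β·I_B = 50×0.054 = 2.7 mA.
V_CE = V_CC − I_C·R_C − I_E·R_E = 14 − 2.7×1.8 − 2.76×0.15 = 8.72 V > V_CE(sat), so the active-region assumption holds.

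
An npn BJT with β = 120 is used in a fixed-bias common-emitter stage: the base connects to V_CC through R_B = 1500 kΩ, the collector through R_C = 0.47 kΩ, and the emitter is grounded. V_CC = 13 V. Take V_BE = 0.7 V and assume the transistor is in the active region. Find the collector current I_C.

Base loop: V_CC = I_B·R_B + V_BE, so I_B = (13 − 0.7)/1500 kΩ = 0.0082 mA.
In the active region I_C = β·I_B = 120 × 0.0082 = 0.984 mA.
Collector loop: V_CE = V_CC − I_C·R_C = 13 − 0.984×0.47 = 12.5 V.
Since V_CE = 12.5 V > V_CE(sat) ≈ 0.2 V, the transistor is in the active region as assumed.

I_C ≈ 0.98 mA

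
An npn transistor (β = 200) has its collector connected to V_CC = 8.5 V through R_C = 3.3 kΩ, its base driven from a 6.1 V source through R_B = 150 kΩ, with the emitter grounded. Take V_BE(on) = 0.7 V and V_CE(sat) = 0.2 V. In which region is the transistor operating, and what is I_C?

saturation; I_C ≈ 2.5 mA

Assume active: I_B = (6.1 − 0.7)/150 = 0.036 mA, giving I_C = β·I_B = 7.2 mA.
But then V_CE = 8.5 − 7.2×3.3 = -15.3 V < V_CE(sat) = 0.2 V — impossible in the active region.
So the transistor is saturated. With V_CE = 0.2 V, I_C = (V_CC − 0.2)/R_C = 8.3/3.3 = 2.52 mA.
Check: β·I_B = 7.2 mA > I_C = 2.52 mA, confirming saturation.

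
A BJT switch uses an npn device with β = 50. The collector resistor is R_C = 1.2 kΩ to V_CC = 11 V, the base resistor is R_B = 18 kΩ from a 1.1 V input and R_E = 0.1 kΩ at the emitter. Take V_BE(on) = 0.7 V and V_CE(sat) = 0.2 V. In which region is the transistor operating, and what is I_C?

active; I_C ≈ 0.87 mA

Assume active. Base-emitter loop: I_B = (V_BB − V_BE)/(R_B + (β+1)R_E) = (1.1 − 0.7)/(18 + 51×0.1) = 0.0173 mA.
I_C = β·I_B = 50×0.0173 = 0.866 mA.
V_CE = V_CC − I_C·R_C − I_E·R_E = 11 − 0.866×1.2 − 0.883×0.1 = 9.87 V > V_CE(sat), so the active-region assumption holds.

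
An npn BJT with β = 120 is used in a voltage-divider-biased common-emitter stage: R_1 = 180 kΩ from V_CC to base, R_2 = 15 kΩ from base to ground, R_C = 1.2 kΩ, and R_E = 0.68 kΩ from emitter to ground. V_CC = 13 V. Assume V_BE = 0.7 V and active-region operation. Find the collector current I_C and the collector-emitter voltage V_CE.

I_C ≈ 0.37 mA, V_CE ≈ 12 V

Thevenize the base divider: V_Th = V_CC·R_2/(R_1+R_2) = 13×15/195 = 1 V, R_Th = R_1‖R_2 = 13.8 kΩ.
Base-emitter loop: V_Th = I_B·R_Th + V_BE + (β+1)I_B·R_E, so I_B = (1 − 0.7) / (13.8 + 121×0.68) = 0.00312 mA.
I_C = β·I_B = 120×0.00312 = 0.375 mA, and I_E = (β+1)I_B = 0.378 mA.
V_CE = V_CC − I_C·R_C − I_E·R_E = 13 − 0.375×1.2 − 0.378×0.68 = 12.3 V.
V_CE = 12.3 V > 0.2 V confirms active-region operation.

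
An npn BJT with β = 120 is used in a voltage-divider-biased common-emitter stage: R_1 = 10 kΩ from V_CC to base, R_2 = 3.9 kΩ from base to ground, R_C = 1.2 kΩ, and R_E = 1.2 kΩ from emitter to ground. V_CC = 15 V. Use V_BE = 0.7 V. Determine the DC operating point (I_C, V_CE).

I_C ≈ 2.8 mA, V_CE ≈ 8.1 V

Thevenize the base divider: V_Th = V_CC·R_2/(R_1+R_2) = 15×3.9/13.9 = 4.21 V, R_Th = R_1‖R_2 = 2.81 kΩ.
Base-emitter loop: V_Th = I_B·R_Th + V_BE + (β+1)I_B·R_E, so I_B = (4.21 − 0.7) / (2.81 + 121×1.2) = 0.0237 mA.
I_C = β·I_B = 120×0.0237 = 2.84 mA, and I_E = (β+1)I_B = 2.87 mA.
V_CE = V_CC − I_C·R_C − I_E·R_E = 15 − 2.84×1.2 − 2.87×1.2 = 8.14 V.
V_CE = 8.14 V > 0.2 V confirms active-region operation.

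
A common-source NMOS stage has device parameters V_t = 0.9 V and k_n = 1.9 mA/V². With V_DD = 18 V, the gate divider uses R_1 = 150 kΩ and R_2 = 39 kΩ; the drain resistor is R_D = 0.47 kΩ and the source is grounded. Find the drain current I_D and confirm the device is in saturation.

V_G = V_DD·R_2/(R_1+R_2) = 18×39/189 = 3.71 V. With the source grounded, V_GS = V_G = 3.71 V.
Assume saturation: I_D = (k_n/2)(V_GS − V_t)² = (1.9/2)×(3.71 − 0.9)² = 0.95×2.81² = 7.52 mA.
V_DS = V_DD − I_D·R_D = 18 − 7.52×0.47 = 14.5 V.
Saturation requires V_DS ≥ V_GS − V_t = 2.81 V; 14.5 ≥ 2.81 ✓.

I_D ≈ 7.5 mA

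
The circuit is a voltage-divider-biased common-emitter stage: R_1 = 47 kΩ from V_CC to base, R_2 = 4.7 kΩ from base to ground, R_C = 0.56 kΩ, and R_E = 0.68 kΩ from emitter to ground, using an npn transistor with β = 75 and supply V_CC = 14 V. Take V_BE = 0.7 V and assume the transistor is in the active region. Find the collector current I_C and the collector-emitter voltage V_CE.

I_C ≈ 0.77 mA, V_CE ≈ 13 V

Thevenize the base divider: V_Th = V_CC·R_2/(R_1+R_2) = 14×4.7/51.7 = 1.27 V, R_Th = R_1‖R_2 = 4.27 kΩ.
Base-emitter loop: V_Th = I_B·R_Th + V_BE + (β+1)I_B·R_E, so I_B = (1.27 − 0.7) / (4.27 + 76×0.68) = 0.0102 mA.
I_C = β·I_B = 75×0.0102 = 0.768 mA, and I_E = (β+1)I_B = 0.778 mA.
V_CE = V_CC − I_C·R_C − I_E·R_E = 14 − 0.768×0.56 − 0.778×0.68 = 13 V.
V_CE = 13 V > 0.2 V confirms active-region operation.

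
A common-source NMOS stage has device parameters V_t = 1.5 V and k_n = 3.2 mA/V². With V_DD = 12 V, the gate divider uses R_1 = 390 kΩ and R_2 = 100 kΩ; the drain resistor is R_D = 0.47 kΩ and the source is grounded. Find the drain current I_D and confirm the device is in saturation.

V_G = V_DD·R_2/(R_1+R_2) = 12×100/490 = 2.45 V. With the source grounded, V_GS = V_G = 2.45 V.
Assume saturation: I_D = (k_n/2)(V_GS − V_t)² = (3.2/2)×(2.45 − 1.5)² = 1.6×0.949² = 1.44 mA.
V_DS = V_DD − I_D·R_D = 12 − 1.44×0.47 = 11.3 V.
Saturation requires V_DS ≥ V_GS − V_t = 0.949 V; 11.3 ≥ 0.949 ✓.

I_D ≈ 1.4 mA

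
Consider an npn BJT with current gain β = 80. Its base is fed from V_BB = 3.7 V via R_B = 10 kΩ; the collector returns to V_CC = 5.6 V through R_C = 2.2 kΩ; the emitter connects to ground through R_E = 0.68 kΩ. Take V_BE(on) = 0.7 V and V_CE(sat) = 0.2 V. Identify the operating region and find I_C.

saturation; I_C ≈ 1.8 mA

Assume active: I_B = (3.7 − 0.7)/(10 + 81×0.68) = 0.0461 mA, I_C = β·I_B = 3.69 mA.
Then V_CE = 5.6 − 3.69×2.2 − 3.73×0.68 = -5.05 V < 0.2 V — the active assumption fails.
Re-solve with V_CE = 0.2 V. KCL at the emitter: V_E/R_E = (V_BB−0.7−V_E)/R_B + (V_CC−0.2−V_E)/R_C, giving V_E = 1.36 V.
I_C = (V_CC − 0.2 − V_E)/R_C = (5.4 − 1.36)/2.2 = 1.84 mA.
Check: I_B = (3 − 1.36)/10 = 0.164 mA, and β·I_B = 13.1 mA > I_C, confirming saturation.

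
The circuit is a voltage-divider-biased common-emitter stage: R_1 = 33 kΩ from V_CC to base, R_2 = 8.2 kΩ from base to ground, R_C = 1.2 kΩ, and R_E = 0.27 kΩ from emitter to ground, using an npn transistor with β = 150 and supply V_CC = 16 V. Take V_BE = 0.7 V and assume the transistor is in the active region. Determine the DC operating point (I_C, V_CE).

Thevenize the base divider: V_Th = V_CC·R_2/(R_1+R_2) = 16×8.2/41.2 = 3.18 V, R_Th = R_1‖R_2 = 6.57 kΩ.
Base-emitter loop: V_Th = I_B·R_Th + V_BE + (β+1)I_B·R_E, so I_B = (3.18 − 0.7) / (6.57 + 151×0.27) = 0.0525 mA.
I_C = β·I_B = 150×0.0525 = 7.87 mA, and I_E = (β+1)I_B = 7.93 mA.
V_CE = V_CC − I_C·R_C − I_E·R_E = 16 − 7.87×1.2 − 7.93×0.27 = 4.41 V.
V_CE = 4.41 V > 0.2 V confirms active-region operation.

I_C ≈ 7.9 mA, V_CE ≈ 4.4 V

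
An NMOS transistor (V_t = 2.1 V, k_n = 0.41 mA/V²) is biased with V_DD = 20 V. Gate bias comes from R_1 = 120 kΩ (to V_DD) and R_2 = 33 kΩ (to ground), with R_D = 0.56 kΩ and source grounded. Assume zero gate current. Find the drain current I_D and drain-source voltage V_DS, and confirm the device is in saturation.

I_D ≈ 1 mA, V_DS ≈ 19 V

V_G = V_DD·R_2/(R_1+R_2) = 20×33/153 = 4.31 V. With the source grounded, V_GS = V_G = 4.31 V.
Assume saturation: I_D = (k_n/2)(V_GS − V_t)² = (0.41/2)×(4.31 − 2.1)² = 0.205×2.21² = 1 mA.
V_DS = V_DD − I_D·R_D = 20 − 1×0.56 = 19.4 V.
Saturation requires V_DS ≥ V_GS − V_t = 2.21 V; 19.4 ≥ 2.21 ✓.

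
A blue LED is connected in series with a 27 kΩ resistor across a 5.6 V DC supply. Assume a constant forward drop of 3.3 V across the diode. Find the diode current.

KVL around the loop: 5.6 = V_D + I·R = 3.3 + I × 27 kΩ.
So I = (5.6 − 3.3) / 27 kΩ = 2.3 / 27 = 0.0852 mA.

I ≈ 0.085 mA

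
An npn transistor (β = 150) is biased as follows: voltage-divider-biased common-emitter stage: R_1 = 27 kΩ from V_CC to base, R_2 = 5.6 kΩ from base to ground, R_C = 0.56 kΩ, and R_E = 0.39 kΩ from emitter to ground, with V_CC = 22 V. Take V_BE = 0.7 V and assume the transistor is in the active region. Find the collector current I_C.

Thevenize the base divider: V_Th = V_CC·R_2/(R_1+R_2) = 22×5.6/32.6 = 3.78 V, R_Th = R_1‖R_2 = 4.64 kΩ.
Base-emitter loop: V_Th = I_B·R_Th + V_BE + (β+1)I_B·R_E, so I_B = (3.78 − 0.7) / (4.64 + 151×0.39) = 0.0485 mA.
I_C = β·I_B = 150×0.0485 = 7.27 mA, and I_E = (β+1)I_B = 7.32 mA.
V_CE = V_CC − I_C·R_C − I_E·R_E = 22 − 7.27×0.56 − 7.32×0.39 = 15.1 V.
V_CE = 15.1 V > 0.2 V confirms active-region operation.

I_C ≈ 7.3 mA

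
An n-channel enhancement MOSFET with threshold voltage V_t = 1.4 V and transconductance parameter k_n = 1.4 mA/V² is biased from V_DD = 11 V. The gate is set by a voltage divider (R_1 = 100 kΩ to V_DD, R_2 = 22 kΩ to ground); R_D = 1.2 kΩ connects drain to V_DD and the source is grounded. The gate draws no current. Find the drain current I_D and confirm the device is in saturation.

I_D ≈ 0.24 mA

V_G = V_DD·R_2/(R_1+R_2) = 11×22/122 = 1.98 V. With the source grounded, V_GS = V_G = 1.98 V.
Assume saturation: I_D = (k_n/2)(V_GS − V_t)² = (1.4/2)×(1.98 − 1.4)² = 0.7×0.584² = 0.238 mA.
V_DS = V_DD − I_D·R_D = 11 − 0.238×1.2 = 10.7 V.
Saturation requires V_DS ≥ V_GS − V_t = 0.584 V; 10.7 ≥ 0.584 ✓.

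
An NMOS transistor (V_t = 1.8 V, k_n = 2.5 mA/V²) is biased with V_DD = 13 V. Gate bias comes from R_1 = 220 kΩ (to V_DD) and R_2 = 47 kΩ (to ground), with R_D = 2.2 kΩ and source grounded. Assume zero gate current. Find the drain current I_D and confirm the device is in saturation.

I_D ≈ 0.3 mA

V_G = V_DD·R_2/(R_1+R_2) = 13×47/267 = 2.29 V. With the source grounded, V_GS = V_G = 2.29 V.
Assume saturation: I_D = (k_n/2)(V_GS − V_t)² = (2.5/2)×(2.29 − 1.8)² = 1.25×0.488² = 0.298 mA.
V_DS = V_DD − I_D·R_D = 13 − 0.298×2.2 = 12.3 V.
Saturation requires V_DS ≥ V_GS − V_t = 0.488 V; 12.3 ≥ 0.488 ✓.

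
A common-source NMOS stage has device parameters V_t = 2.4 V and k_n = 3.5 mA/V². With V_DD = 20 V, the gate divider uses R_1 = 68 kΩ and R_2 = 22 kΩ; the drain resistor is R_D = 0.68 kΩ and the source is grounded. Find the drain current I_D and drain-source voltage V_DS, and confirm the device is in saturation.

V_G = V_DD·R_2/(R_1+R_2) = 20×22/90 = 4.89 V. With the source grounded, V_GS = V_G = 4.89 V.
Assume saturation: I_D = (k_n/2)(V_GS − V_t)² = (3.5/2)×(4.89 − 2.4)² = 1.75×2.49² = 10.8 mA.
V_DS = V_DD − I_D·R_D = 20 − 10.8×0.68 = 12.6 V.
Saturation requires V_DS ≥ V_GS − V_t = 2.49 V; 12.6 ≥ 2.49 ✓.

I_D ≈ 11 mA, V_DS ≈ 13 V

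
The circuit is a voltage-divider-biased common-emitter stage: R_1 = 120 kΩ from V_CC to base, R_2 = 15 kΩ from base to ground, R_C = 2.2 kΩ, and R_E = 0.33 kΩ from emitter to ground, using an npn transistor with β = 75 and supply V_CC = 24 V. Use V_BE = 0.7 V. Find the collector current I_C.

I_C ≈ 3.8 mA

Thevenize the base divider: V_Th = V_CC·R_2/(R_1+R_2) = 24×15/135 = 2.67 V, R_Th = R_1‖R_2 = 13.3 kΩ.
Base-emitter loop: V_Th = I_B·R_Th + V_BE + (β+1)I_B·R_E, so I_B = (2.67 − 0.7) / (13.3 + 76×0.33) = 0.0512 mA.
I_C = β·I_B = 75×0.0512 = 3.84 mA, and I_E = (β+1)I_B = 3.89 mA.
V_CE = V_CC − I_C·R_C − I_E·R_E = 24 − 3.84×2.2 − 3.89×0.33 = 14.3 V.
V_CE = 14.3 V > 0.2 V confirms active-region operation.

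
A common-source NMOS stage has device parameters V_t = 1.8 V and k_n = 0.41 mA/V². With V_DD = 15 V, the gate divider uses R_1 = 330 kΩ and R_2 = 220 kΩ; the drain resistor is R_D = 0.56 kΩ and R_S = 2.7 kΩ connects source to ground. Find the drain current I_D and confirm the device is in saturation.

V_G = V_DD·R_2/(R_1+R_2) = 15×220/550 = 6 V.
Assume saturation: I_D = (k_n/2)(V_GS − V_t)² with V_GS = V_G − I_D·R_S = 6 − 2.7·I_D.
Substituting gives 1.49·I_D² − 5.65·I_D + 3.62 = 0, with roots I_D = 0.816 or 2.96 mA.
The root I_D = 2.96 mA gives V_GS = -2 V ≤ V_t, so take I_D = 0.816 mA.
Then V_GS = 3.8 V and V_DS = V_DD − I_D(R_D+R_S) = 15 − 0.816×3.26 = 12.3 V.
Saturation requires V_DS ≥ V_GS − V_t = 2 V; 12.3 ≥ 2 ✓.

I_D ≈ 0.82 mA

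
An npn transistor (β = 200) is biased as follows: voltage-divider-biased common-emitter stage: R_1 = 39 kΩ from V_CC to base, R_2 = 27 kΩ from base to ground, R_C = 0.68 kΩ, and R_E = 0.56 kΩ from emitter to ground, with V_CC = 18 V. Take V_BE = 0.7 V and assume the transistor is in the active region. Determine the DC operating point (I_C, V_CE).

I_C ≈ 10 mA, V_CE ≈ 5.1 V

Thevenize the base divider: V_Th = V_CC·R_2/(R_1+R_2) = 18×27/66 = 7.36 V, R_Th = R_1‖R_2 = 16 kΩ.
Base-emitter loop: V_Th = I_B·R_Th + V_BE + (β+1)I_B·R_E, so I_B = (7.36 − 0.7) / (16 + 201×0.56) = 0.0519 mA.
I_C = β·I_B = 200×0.0519 = 10.4 mA, and I_E = (β+1)I_B = 10.4 mA.
V_CE = V_CC − I_C·R_C − I_E·R_E = 18 − 10.4×0.68 − 10.4×0.56 = 5.11 V.
V_CE = 5.11 V > 0.2 V confirms active-region operation.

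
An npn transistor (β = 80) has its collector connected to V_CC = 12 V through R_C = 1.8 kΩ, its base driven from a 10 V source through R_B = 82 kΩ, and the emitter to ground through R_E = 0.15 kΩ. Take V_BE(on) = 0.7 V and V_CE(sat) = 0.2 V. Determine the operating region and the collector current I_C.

Assume active: I_B = (10 − 0.7)/(82 + 81×0.15) = 0.0988 mA, I_C = β·I_B = 7.9 mA.
Then V_CE = 12 − 7.9×1.8 − 8×0.15 = -3.42 V < 0.2 V — the active assumption fails.
Re-solve with V_CE = 0.2 V. KCL at the emitter: V_E/R_E = (V_BB−0.7−V_E)/R_B + (V_CC−0.2−V_E)/R_C, giving V_E = 0.922 V.
I_C = (V_CC − 0.2 − V_E)/R_C = (11.8 − 0.922)/1.8 = 6.04 mA.
Check: I_B = (9.3 − 0.922)/82 = 0.102 mA, and β·I_B = 8.17 mA > I_C, confirming saturation.

saturation; I_C ≈ 6 mA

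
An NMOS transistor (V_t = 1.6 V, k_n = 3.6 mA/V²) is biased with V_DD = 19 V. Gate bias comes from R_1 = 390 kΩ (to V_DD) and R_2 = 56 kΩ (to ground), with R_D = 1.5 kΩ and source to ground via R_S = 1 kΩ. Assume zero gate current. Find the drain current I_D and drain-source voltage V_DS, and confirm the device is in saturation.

I_D ≈ 0.35 mA, V_DS ≈ 18 V

V_G = V_DD·R_2/(R_1+R_2) = 19×56/446 = 2.39 V.
Assume saturation: I_D = (k_n/2)(V_GS − V_t)² with V_GS = V_G − I_D·R_S = 2.39 − 1·I_D.
Substituting gives 1.8·I_D² − 3.83·I_D + 1.11 = 0, with roots I_D = 0.347 or 1.78 mA.
The root I_D = 1.78 mA gives V_GS = 0.606 V ≤ V_t, so take I_D = 0.347 mA.
Then V_GS = 2.04 V and V_DS = V_DD − I_D(R_D+R_S) = 19 − 0.347×2.5 = 18.1 V.
Saturation requires V_DS ≥ V_GS − V_t = 0.439 V; 18.1 ≥ 0.439 ✓.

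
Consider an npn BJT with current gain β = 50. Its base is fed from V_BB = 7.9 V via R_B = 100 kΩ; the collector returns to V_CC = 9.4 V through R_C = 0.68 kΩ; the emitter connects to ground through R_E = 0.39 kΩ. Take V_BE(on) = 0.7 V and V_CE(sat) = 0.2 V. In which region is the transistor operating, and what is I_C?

active; I_C ≈ 3 mA

Assume active. Base-emitter loop: I_B = (V_BB − V_BE)/(R_B + (β+1)R_E) = (7.9 − 0.7)/(100 + 51×0.39) = 0.0601 mA.
I_C = β·I_B = 50×0.0601 = 3 mA.
V_CE = V_CC − I_C·R_C − I_E·R_E = 9.4 − 3×0.68 − 3.06×0.39 = 6.16 V > V_CE(sat), so the active-region assumption holds.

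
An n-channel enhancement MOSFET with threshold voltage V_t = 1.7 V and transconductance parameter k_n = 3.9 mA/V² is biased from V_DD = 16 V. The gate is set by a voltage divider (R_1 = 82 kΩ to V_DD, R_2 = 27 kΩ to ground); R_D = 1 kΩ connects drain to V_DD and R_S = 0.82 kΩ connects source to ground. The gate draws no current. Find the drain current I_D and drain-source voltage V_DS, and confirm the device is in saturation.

V_G = V_DD·R_2/(R_1+R_2) = 16×27/109 = 3.96 V.
Assume saturation: I_D = (k_n/2)(V_GS − V_t)² with V_GS = V_G − I_D·R_S = 3.96 − 0.82·I_D.
Substituting gives 1.31·I_D² − 8.24·I_D + 9.99 = 0, with roots I_D = 1.64 or 4.64 mA.
The root I_D = 4.64 mA gives V_GS = 0.157 V ≤ V_t, so take I_D = 1.64 mA.
Then V_GS = 2.62 V and V_DS = V_DD − I_D(R_D+R_S) = 16 − 1.64×1.82 = 13 V.
Saturation requires V_DS ≥ V_GS − V_t = 0.917 V; 13 ≥ 0.917 ✓.

I_D ≈ 1.6 mA, V_DS ≈ 13 V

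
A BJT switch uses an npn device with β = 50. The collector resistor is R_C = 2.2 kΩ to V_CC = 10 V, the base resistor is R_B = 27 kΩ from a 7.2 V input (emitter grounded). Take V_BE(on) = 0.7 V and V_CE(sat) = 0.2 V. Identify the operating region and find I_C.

Assume active: I_B = (7.2 − 0.7)/27 = 0.241 mA, giving I_C = β·I_B = 12 mA.
But then V_CE = 10 − 12×2.2 = -16.5 V < V_CE(sat) = 0.2 V — impossible in the active region.
So the transistor is saturated. With V_CE = 0.2 V, I_C = (V_CC − 0.2)/R_C = 9.8/2.2 = 4.45 mA.
Check: β·I_B = 12 mA > I_C = 4.45 mA, confirming saturation.

saturation; I_C ≈ 4.5 mA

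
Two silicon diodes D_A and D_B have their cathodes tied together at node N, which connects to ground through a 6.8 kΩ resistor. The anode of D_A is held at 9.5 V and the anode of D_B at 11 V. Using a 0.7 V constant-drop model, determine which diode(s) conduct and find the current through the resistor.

Assume both conduct. Then node N would need to be at both 9.5−0.7 = 8.8 V and 11−0.7 = 10.3 V, which is impossible.
Assume only D_B conducts: V_N = 11 − 0.7 = 10.3 V, so I_R = 10.3/6.8 = 1.51 mA.
Check D_A: its anode-to-cathode voltage is 9.5 − 10.3 = -0.8 V < 0.7 V, so it is off. The assumption is consistent.

Only D_B conducts; I_R ≈ 1.5 mA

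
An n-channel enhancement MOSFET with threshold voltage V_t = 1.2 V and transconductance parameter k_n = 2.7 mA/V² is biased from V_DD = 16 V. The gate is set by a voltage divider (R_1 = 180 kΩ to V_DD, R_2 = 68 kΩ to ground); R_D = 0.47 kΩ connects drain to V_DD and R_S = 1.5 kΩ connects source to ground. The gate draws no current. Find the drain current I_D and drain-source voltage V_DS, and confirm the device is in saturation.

V_G = V_DD·R_2/(R_1+R_2) = 16×68/248 = 4.39 V.
Assume saturation: I_D = (k_n/2)(V_GS − V_t)² with V_GS = V_G − I_D·R_S = 4.39 − 1.5·I_D.
Substituting gives 3.04·I_D² − 13.9·I_D + 13.7 = 0, with roots I_D = 1.44 or 3.14 mA.
The root I_D = 3.14 mA gives V_GS = -0.326 V ≤ V_t, so take I_D = 1.44 mA.
Then V_GS = 2.23 V and V_DS = V_DD − I_D(R_D+R_S) = 16 − 1.44×1.97 = 13.2 V.
Saturation requires V_DS ≥ V_GS − V_t = 1.03 V; 13.2 ≥ 1.03 ✓.

I_D ≈ 1.4 mA, V_DS ≈ 13 V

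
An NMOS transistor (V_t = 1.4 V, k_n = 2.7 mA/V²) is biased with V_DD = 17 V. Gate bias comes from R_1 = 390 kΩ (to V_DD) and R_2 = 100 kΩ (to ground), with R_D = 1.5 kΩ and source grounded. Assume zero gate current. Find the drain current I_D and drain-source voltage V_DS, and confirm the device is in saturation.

V_G = V_DD·R_2/(R_1+R_2) = 17×100/490 = 3.47 V. With the source grounded, V_GS = V_G = 3.47 V.
Assume saturation: I_D = (k_n/2)(V_GS − V_t)² = (2.7/2)×(3.47 − 1.4)² = 1.35×2.07² = 5.78 mA.
V_DS = V_DD − I_D·R_D = 17 − 5.78×1.5 = 8.33 V.
Saturation requires V_DS ≥ V_GS − V_t = 2.07 V; 8.33 ≥ 2.07 ✓.

I_D ≈ 5.8 mA, V_DS ≈ 8.3 V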